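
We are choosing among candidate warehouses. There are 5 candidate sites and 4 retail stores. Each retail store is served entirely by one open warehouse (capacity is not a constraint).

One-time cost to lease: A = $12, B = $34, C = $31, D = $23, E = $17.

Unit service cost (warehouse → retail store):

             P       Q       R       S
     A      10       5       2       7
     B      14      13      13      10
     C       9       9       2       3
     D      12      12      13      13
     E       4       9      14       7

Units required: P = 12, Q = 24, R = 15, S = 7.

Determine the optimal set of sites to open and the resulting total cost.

For any fixed open set, each retail store goes to its cheapest open site; total = fixed + service.
{A, E}: P→E 4·12=48, Q→A 5·24=120, R→A 2·15=30, S→A 7·7=49. Service 247; fixed 29; total 276.
{A, C, E}: P→E 4·12=48, Q→A 5·24=120, R→A 2·15=30, S→C 3·7=21. Service 219; fixed 60; total 279.
{A, D, E}: service 247 + fixed 52 = 299
{A, B, C, D, E}: service 219 + fixed 117 = 336
No other subset beats 276.

Open A and E; minimum total cost 276.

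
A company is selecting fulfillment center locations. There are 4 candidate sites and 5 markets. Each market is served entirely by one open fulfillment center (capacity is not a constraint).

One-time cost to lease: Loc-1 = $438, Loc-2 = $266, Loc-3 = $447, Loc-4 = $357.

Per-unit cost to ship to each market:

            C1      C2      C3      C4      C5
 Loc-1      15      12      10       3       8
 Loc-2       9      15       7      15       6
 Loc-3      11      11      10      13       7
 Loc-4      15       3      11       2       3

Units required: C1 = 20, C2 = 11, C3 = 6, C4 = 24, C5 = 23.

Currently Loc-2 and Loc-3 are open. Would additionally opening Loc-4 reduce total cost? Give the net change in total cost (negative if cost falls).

Yes — net change −64 (cost falls by 64).

Current service cost with {Loc-2, Loc-3}: 793.
Adding Loc-4: each market re-picks its cheapest; new service cost 372, saving 421.
Extra fixed cost: 357. Net change = 357 − 421 = -64.
(Totals: 1506 → 1442.)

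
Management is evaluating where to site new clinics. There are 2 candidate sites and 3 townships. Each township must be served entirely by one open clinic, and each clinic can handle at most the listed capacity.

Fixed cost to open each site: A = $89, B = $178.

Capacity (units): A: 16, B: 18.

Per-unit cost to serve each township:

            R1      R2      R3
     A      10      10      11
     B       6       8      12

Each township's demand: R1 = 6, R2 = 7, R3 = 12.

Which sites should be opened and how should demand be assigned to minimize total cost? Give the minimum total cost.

Minimum total cost: 491

Open {A, B}: R1→B 6·6=36, R2→B 8·7=56, R3→A 11·12=132.
Loads: A carries 12/16, B carries 13/18. Service 224; fixed 267; total 491.
Next best feasible plan costs 517.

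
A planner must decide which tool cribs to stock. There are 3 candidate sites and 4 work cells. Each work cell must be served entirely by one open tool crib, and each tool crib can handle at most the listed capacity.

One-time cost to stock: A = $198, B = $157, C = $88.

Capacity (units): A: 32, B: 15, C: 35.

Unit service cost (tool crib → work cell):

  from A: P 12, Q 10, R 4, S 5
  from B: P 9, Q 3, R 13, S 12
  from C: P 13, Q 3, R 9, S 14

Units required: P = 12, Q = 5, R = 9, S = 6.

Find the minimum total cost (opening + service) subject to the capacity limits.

Open {C}: P→C 13·12=156, Q→C 3·5=15, R→C 9·9=81, S→C 14·6=84.
Loads: C carries 32/35. Service 336; fixed 88; total 424.
Next best feasible plan costs 458.

Minimum total cost: 424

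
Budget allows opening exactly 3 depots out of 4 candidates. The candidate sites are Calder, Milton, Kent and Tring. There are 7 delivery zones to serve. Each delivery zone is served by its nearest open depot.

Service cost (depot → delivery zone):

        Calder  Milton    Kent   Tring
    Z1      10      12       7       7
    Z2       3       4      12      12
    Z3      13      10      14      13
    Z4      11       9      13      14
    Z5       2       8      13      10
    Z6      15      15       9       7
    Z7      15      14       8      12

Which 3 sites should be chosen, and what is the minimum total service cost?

With exactly 3 open, each delivery zone uses its cheapest among the chosen.
{Calder, Milton, Kent}: Z1→Kent 7, Z2→Calder 3, Z3→Milton 10, Z4→Milton 9, Z5→Calder 2, Z6→Kent 9, Z7→Kent 8. Service cost 48.
{Calder, Milton, Tring}: service cost 50
{Calder, Kent, Tring}: service cost 51
Among all 4 size-3 choices, {Calder, Milton, Kent} is lowest.

Choose Calder, Milton and Kent; total service cost 48.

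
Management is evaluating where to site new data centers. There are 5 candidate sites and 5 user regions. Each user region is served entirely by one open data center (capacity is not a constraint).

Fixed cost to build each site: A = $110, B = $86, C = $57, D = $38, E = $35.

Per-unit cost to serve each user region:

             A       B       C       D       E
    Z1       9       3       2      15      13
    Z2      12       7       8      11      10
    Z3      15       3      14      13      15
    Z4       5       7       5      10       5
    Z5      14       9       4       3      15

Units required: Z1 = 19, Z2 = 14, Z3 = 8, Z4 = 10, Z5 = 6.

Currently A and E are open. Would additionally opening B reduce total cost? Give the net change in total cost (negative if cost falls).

Current service cost with {A, E}: 565.
Adding B: each user region re-picks its cheapest; new service cost 283, saving 282.
Extra fixed cost: 86. Net change = 86 − 282 = -196.
(Totals: 710 → 514.)

Yes — net change −196 (cost falls by 196).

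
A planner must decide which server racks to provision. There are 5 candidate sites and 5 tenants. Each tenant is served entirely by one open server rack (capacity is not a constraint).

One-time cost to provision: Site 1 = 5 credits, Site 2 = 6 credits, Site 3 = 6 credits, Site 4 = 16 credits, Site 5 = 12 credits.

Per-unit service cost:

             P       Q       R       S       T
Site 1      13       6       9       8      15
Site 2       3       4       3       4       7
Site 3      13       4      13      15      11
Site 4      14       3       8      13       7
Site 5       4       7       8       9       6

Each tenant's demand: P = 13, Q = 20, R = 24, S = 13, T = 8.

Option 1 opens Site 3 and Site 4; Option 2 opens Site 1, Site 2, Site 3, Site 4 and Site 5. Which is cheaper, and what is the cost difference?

Option 2 is cheaper by 352.

Option 1: {Site 3, Site 4}: P→Site 3 13·13=169, Q→Site 4 3·20=60, R→Site 4 8·24=192, S→Site 4 13·13=169, T→Site 4 7·8=56. Service 646; fixed 22; total 668.
Option 2: {Site 1, Site 2, Site 3, Site 4, Site 5}: P→Site 2 3·13=39, Q→Site 4 3·20=60, R→Site 2 3·24=72, S→Site 2 4·13=52, T→Site 5 6·8=48. Service 271; fixed 45; total 316.
Difference: |668 − 316| = 352.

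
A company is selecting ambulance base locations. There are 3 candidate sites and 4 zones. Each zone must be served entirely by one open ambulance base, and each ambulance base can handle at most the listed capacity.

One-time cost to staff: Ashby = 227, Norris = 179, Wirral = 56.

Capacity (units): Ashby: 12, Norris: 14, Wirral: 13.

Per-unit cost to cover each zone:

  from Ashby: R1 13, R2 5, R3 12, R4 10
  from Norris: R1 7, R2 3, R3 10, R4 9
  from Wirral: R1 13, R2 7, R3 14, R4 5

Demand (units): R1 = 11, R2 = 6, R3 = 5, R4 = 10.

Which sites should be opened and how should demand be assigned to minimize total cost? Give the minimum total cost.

Open {Ashby, Norris, Wirral}: R1→Norris 7·11=77, R2→Ashby 5·6=30, R3→Ashby 12·5=60, R4→Wirral 5·10=50.
Loads: Ashby carries 11/12, Norris carries 11/14, Wirral carries 10/13. Service 217; fixed 462; total 679.
Next best feasible plan costs 723.

Minimum total cost: 679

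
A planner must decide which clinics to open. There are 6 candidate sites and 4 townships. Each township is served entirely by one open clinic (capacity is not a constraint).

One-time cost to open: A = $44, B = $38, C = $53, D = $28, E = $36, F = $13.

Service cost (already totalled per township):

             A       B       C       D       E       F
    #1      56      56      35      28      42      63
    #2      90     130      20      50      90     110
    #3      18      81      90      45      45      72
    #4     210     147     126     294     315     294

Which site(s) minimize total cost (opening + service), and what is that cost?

Open A and C; minimum total cost 296.

For any fixed open set, each township goes to its cheapest open site; total = fixed + service.
{A, C}: #1→C 35, #2→C 20, #3→A 18, #4→C 126. Service 199; fixed 97; total 296.
{C, D}: #1→D 28, #2→C 20, #3→D 45, #4→C 126. Service 219; fixed 81; total 300.
{A, C, F}: service 199 + fixed 110 = 309
{A, B, C, D, E, F}: #1→D 28, #2→C 20, #3→A 18, #4→C 126. Service 192; fixed 212; total 404.
No other subset beats 296.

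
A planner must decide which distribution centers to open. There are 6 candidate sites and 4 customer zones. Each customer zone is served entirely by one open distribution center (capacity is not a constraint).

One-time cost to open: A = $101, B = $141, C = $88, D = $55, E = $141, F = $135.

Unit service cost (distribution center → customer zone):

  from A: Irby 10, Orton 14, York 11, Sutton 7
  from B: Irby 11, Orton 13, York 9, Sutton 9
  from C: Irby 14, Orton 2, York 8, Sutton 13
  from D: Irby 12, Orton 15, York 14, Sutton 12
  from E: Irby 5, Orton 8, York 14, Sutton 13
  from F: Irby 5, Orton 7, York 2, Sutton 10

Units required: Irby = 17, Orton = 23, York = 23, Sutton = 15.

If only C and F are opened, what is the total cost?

Each customer zone is assigned to its cheapest site among the open ones.
{C, F}: Irby→F 5·17=85, Orton→C 2·23=46, York→F 2·23=46, Sutton→F 10·15=150. Service 327; fixed 223; total 550.

Total cost: 550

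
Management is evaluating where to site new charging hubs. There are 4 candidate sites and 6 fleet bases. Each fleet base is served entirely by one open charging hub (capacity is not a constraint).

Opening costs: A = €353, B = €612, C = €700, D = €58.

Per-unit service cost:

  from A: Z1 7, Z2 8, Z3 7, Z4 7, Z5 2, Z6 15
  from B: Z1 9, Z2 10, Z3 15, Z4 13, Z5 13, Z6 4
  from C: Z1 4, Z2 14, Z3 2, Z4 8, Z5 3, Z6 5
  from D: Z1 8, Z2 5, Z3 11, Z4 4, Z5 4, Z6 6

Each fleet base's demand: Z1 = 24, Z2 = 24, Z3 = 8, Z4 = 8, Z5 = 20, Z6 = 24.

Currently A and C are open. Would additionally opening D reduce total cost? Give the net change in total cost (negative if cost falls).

Current service cost with {A, C}: 520.
Adding D: each fleet base re-picks its cheapest; new service cost 424, saving 96.
Extra fixed cost: 58. Net change = 58 − 96 = -38.
(Totals: 1573 → 1535.)

Yes — net change −38 (cost falls by 38).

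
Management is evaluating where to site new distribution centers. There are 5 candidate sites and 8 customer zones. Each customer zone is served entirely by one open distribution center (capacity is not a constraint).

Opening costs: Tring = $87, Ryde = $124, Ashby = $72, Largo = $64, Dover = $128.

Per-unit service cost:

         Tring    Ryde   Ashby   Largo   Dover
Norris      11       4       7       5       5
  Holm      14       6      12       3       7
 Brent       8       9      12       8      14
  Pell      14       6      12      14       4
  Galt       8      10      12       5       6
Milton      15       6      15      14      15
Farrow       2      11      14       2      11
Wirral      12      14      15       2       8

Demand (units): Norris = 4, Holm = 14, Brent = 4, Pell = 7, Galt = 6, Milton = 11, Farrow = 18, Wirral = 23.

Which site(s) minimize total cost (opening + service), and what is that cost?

For any fixed open set, each customer zone goes to its cheapest open site; total = fixed + service.
{Ryde, Largo}: Norris→Ryde 4·4=16, Holm→Largo 3·14=42, Brent→Largo 8·4=32, Pell→Ryde 6·7=42, Galt→Largo 5·6=30, Milton→Ryde 6·11=66, Farrow→Largo 2·18=36, Wirral→Largo 2·23=46. Service 310; fixed 188; total 498.
{Largo}: Norris→Largo 5·4=20, Holm→Largo 3·14=42, Brent→Largo 8·4=32, Pell→Largo 14·7=98, Galt→Largo 5·6=30, Milton→Largo 14·11=154, Farrow→Largo 2·18=36, Wirral→Largo 2·23=46. Service 458; fixed 64; total 522.
{Ryde, Ashby, Largo}: Norris→Ryde 4·4=16, Holm→Largo 3·14=42, Brent→Largo 8·4=32, Pell→Ryde 6·7=42, Galt→Largo 5·6=30, Milton→Ryde 6·11=66, Farrow→Largo 2·18=36, Wirral→Largo 2·23=46. Service 310; fixed 260; total 570.
{Tring, Ryde, Ashby, Largo, Dover}: service 296 + fixed 475 = 771
No other subset beats 498.

Open Ryde and Largo; minimum total cost 498.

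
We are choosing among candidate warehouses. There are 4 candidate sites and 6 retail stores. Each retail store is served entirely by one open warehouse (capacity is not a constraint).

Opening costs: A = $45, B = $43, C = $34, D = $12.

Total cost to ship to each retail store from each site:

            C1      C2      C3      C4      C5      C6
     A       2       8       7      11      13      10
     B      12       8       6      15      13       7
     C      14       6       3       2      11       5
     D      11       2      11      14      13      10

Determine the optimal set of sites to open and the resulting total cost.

Open D only; minimum total cost 73.

For any fixed open set, each retail store goes to its cheapest open site; total = fixed + service.
{D}: C1→D 11, C2→D 2, C3→D 11, C4→D 14, C5→D 13, C6→D 10. Service 61; fixed 12; total 73.
{C}: service 41 + fixed 34 = 75
{C, D}: service 34 + fixed 46 = 80
{A, B, C, D}: service 25 + fixed 134 = 159
No other subset beats 73.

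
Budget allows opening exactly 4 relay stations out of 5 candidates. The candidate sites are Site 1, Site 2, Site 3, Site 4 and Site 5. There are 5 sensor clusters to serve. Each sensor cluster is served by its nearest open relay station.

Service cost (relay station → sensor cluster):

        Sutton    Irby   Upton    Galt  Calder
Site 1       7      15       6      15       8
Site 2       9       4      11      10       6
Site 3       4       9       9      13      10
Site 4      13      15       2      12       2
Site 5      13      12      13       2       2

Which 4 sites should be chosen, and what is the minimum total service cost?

With exactly 4 open, each sensor cluster uses its cheapest among the chosen.
{Site 2, Site 3, Site 4, Site 5}: Sutton→Site 3 4, Irby→Site 2 4, Upton→Site 4 2, Galt→Site 5 2, Calder→Site 4 2. Service cost 14.
{Site 1, Site 2, Site 4, Site 5}: service cost 17
{Site 1, Site 2, Site 3, Site 5}: service cost 18
Among all 5 size-4 choices, {Site 2, Site 3, Site 4, Site 5} is lowest.

Choose Site 2, Site 3, Site 4 and Site 5; total service cost 14.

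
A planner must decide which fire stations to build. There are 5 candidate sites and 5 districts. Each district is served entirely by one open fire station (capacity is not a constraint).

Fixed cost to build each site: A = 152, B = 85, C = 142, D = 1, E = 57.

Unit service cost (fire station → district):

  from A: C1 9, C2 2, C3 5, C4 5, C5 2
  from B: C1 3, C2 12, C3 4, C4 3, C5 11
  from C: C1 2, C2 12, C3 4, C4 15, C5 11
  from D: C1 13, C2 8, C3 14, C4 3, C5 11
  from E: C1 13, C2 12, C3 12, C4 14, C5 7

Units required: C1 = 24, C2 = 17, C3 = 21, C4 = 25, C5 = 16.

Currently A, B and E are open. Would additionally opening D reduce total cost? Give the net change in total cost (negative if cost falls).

No — net change +1 (cost rises by 1).

Current service cost with {A, B, E}: 297.
Adding D: each district re-picks its cheapest; new service cost 297, saving 0.
Extra fixed cost: 1. Net change = 1 − 0 = 1.
(Totals: 591 → 592.)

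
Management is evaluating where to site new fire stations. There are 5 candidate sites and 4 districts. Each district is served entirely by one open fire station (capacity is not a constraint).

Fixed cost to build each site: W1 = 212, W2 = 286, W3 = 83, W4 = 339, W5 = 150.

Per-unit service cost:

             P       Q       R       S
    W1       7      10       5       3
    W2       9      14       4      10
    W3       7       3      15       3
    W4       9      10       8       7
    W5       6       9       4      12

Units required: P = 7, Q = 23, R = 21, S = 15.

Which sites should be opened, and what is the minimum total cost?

Open W3 and W5; minimum total cost 473.

For any fixed open set, each district goes to its cheapest open site; total = fixed + service.
{W3, W5}: P→W5 6·7=42, Q→W3 3·23=69, R→W5 4·21=84, S→W3 3·15=45. Service 240; fixed 233; total 473.
{W3}: service 478 + fixed 83 = 561
{W1, W3}: P→W1 7·7=49, Q→W3 3·23=69, R→W1 5·21=105, S→W1 3·15=45. Service 268; fixed 295; total 563.
{W1, W2, W3, W4, W5}: service 240 + fixed 1070 = 1310
No other subset beats 473.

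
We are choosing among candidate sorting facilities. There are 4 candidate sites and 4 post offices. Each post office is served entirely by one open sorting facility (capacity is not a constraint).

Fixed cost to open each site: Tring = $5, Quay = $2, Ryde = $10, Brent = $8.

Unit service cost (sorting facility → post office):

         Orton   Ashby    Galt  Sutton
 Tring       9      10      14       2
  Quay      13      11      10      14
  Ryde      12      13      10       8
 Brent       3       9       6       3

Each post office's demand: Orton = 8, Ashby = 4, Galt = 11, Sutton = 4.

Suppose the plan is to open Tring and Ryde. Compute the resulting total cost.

Each post office is assigned to its cheapest site among the open ones.
{Tring, Ryde}: Orton→Tring 9·8=72, Ashby→Tring 10·4=40, Galt→Ryde 10·11=110, Sutton→Tring 2·4=8. Service 230; fixed 15; total 245.

Total cost: 245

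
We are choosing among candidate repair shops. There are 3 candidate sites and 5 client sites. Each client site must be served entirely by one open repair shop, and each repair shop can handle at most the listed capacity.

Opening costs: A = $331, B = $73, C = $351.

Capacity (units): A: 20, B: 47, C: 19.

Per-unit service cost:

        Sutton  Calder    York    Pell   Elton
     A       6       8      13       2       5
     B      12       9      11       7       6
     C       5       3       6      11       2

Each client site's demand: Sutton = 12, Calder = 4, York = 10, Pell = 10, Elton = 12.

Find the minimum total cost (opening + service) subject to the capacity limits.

Minimum total cost: 748

Open {B, C}: Sutton→C 5·12=60, Calder→C 3·4=12, York→B 11·10=110, Pell→B 7·10=70, Elton→B 6·12=72.
Loads: B carries 32/47, C carries 16/19. Service 324; fixed 424; total 748.
Next best feasible plan costs 760.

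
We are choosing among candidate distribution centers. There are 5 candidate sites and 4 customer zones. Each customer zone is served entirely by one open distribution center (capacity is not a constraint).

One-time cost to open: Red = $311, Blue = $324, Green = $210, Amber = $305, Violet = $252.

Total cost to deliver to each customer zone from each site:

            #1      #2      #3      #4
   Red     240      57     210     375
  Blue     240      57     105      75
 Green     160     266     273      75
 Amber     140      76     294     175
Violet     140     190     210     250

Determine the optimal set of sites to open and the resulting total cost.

For any fixed open set, each customer zone goes to its cheapest open site; total = fixed + service.
{Blue}: #1→Blue 240, #2→Blue 57, #3→Blue 105, #4→Blue 75. Service 477; fixed 324; total 801.
{Blue, Green}: service 397 + fixed 534 = 931
{Blue, Violet}: #1→Violet 140, #2→Blue 57, #3→Blue 105, #4→Blue 75. Service 377; fixed 576; total 953.
{Red, Blue, Green, Amber, Violet}: service 377 + fixed 1402 = 1779
No other subset beats 801.

Open Blue only; minimum total cost 801.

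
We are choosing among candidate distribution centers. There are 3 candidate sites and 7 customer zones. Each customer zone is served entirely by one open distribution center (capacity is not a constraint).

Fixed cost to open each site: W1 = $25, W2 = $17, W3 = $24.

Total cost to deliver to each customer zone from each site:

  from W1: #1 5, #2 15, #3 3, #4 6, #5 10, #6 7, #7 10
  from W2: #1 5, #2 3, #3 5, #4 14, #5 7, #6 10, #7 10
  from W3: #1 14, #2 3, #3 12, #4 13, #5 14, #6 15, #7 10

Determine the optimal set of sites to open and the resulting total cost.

For any fixed open set, each customer zone goes to its cheapest open site; total = fixed + service.
{W2}: #1→W2 5, #2→W2 3, #3→W2 5, #4→W2 14, #5→W2 7, #6→W2 10, #7→W2 10. Service 54; fixed 17; total 71.
{W1}: #1→W1 5, #2→W1 15, #3→W1 3, #4→W1 6, #5→W1 10, #6→W1 7, #7→W1 10. Service 56; fixed 25; total 81.
{W1, W2}: service 41 + fixed 42 = 83
{W1, W2, W3}: #1→W1 5, #2→W2 3, #3→W1 3, #4→W1 6, #5→W2 7, #6→W1 7, #7→W1 10. Service 41; fixed 66; total 107.
No other subset beats 71.

Open W2 only; minimum total cost 71.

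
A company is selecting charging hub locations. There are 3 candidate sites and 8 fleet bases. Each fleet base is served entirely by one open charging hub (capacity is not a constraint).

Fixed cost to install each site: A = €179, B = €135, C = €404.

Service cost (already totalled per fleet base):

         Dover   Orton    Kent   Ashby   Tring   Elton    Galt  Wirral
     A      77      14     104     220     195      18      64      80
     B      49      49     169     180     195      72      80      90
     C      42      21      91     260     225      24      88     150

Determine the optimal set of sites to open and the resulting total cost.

Open A only; minimum total cost 951.

For any fixed open set, each fleet base goes to its cheapest open site; total = fixed + service.
{A}: Dover→A 77, Orton→A 14, Kent→A 104, Ashby→A 220, Tring→A 195, Elton→A 18, Galt→A 64, Wirral→A 80. Service 772; fixed 179; total 951.
{A, B}: Dover→B 49, Orton→A 14, Kent→A 104, Ashby→B 180, Tring→A 195, Elton→A 18, Galt→A 64, Wirral→A 80. Service 704; fixed 314; total 1018.
{B}: Dover→B 49, Orton→B 49, Kent→B 169, Ashby→B 180, Tring→B 195, Elton→B 72, Galt→B 80, Wirral→B 90. Service 884; fixed 135; total 1019.
{A, B, C}: service 684 + fixed 718 = 1402
No other subset beats 951.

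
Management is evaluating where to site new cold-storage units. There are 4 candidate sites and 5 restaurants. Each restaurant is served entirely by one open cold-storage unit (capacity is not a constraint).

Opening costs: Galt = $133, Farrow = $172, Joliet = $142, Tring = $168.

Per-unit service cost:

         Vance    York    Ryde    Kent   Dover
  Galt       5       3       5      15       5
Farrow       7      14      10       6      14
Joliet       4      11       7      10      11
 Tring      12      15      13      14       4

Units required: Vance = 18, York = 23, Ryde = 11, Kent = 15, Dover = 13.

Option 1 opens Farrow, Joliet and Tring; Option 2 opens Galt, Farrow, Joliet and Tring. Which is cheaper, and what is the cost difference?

Option 2 is cheaper by 73.

Option 1: {Farrow, Joliet, Tring}: Vance→Joliet 4·18=72, York→Joliet 11·23=253, Ryde→Joliet 7·11=77, Kent→Farrow 6·15=90, Dover→Tring 4·13=52. Service 544; fixed 482; total 1026.
Option 2: {Galt, Farrow, Joliet, Tring}: Vance→Joliet 4·18=72, York→Galt 3·23=69, Ryde→Galt 5·11=55, Kent→Farrow 6·15=90, Dover→Tring 4·13=52. Service 338; fixed 615; total 953.
Difference: |1026 − 953| = 73.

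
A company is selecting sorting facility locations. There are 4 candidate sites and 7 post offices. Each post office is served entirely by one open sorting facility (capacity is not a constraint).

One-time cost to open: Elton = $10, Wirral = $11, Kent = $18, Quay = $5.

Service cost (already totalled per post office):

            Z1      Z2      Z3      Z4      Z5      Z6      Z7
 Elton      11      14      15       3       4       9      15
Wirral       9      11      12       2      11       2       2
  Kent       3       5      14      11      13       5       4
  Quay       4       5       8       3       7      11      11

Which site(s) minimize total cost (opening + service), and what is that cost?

Open Wirral and Quay; minimum total cost 46.

For any fixed open set, each post office goes to its cheapest open site; total = fixed + service.
{Wirral, Quay}: Z1→Quay 4, Z2→Quay 5, Z3→Quay 8, Z4→Wirral 2, Z5→Quay 7, Z6→Wirral 2, Z7→Wirral 2. Service 30; fixed 16; total 46.
{Elton, Wirral, Quay}: service 27 + fixed 26 = 53
{Quay}: service 49 + fixed 5 = 54
{Elton, Wirral, Kent, Quay}: Z1→Kent 3, Z2→Kent 5, Z3→Quay 8, Z4→Wirral 2, Z5→Elton 4, Z6→Wirral 2, Z7→Wirral 2. Service 26; fixed 44; total 70.
No other subset beats 46.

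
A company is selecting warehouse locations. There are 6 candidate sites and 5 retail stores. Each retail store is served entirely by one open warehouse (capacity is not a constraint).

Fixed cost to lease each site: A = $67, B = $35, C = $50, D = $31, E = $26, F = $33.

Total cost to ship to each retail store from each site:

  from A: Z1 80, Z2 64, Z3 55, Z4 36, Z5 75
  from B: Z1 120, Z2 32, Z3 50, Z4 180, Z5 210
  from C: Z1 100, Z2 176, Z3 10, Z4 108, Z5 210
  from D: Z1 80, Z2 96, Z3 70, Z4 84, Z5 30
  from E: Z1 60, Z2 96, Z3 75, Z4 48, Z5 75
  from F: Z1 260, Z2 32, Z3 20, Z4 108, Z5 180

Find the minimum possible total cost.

Minimum total cost: 280

For any fixed open set, each retail store goes to its cheapest open site; total = fixed + service.
{D, E, F}: Z1→E 60, Z2→F 32, Z3→F 20, Z4→E 48, Z5→D 30. Service 190; fixed 90; total 280.
{E, F}: Z1→E 60, Z2→F 32, Z3→F 20, Z4→E 48, Z5→E 75. Service 235; fixed 59; total 294.
{D, F}: service 246 + fixed 64 = 310
{A, B, C, D, E, F}: Z1→E 60, Z2→B 32, Z3→C 10, Z4→A 36, Z5→D 30. Service 168; fixed 242; total 410.
No other subset beats 280.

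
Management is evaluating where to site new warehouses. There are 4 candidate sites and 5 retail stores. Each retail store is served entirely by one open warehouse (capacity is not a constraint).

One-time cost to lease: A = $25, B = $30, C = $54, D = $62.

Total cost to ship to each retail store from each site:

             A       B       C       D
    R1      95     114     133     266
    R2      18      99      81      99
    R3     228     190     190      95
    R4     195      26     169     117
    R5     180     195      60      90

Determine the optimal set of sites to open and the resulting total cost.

Open A, B and D; minimum total cost 441.

For any fixed open set, each retail store goes to its cheapest open site; total = fixed + service.
{A, B, D}: R1→A 95, R2→A 18, R3→D 95, R4→B 26, R5→D 90. Service 324; fixed 117; total 441.
{A, B, C, D}: service 294 + fixed 171 = 465
{A, B, C}: R1→A 95, R2→A 18, R3→B 190, R4→B 26, R5→C 60. Service 389; fixed 109; total 498.
{A}: service 716 + fixed 25 = 741
(All 15 nonempty subsets were checked; A, B and D is lowest.)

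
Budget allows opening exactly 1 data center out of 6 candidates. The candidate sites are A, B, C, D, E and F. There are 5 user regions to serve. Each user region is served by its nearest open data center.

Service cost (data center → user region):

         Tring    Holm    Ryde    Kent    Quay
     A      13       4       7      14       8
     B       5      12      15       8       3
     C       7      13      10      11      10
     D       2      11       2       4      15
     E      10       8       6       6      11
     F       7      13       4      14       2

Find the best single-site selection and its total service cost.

With exactly 1 open, each user region uses its cheapest among the chosen.
{D}: Tring→D 2, Holm→D 11, Ryde→D 2, Kent→D 4, Quay→D 15. Service cost 34.
{F}: service cost 40
{E}: service cost 41
Among all 6 size-1 choices, {D} is lowest.

Choose D only; total service cost 34.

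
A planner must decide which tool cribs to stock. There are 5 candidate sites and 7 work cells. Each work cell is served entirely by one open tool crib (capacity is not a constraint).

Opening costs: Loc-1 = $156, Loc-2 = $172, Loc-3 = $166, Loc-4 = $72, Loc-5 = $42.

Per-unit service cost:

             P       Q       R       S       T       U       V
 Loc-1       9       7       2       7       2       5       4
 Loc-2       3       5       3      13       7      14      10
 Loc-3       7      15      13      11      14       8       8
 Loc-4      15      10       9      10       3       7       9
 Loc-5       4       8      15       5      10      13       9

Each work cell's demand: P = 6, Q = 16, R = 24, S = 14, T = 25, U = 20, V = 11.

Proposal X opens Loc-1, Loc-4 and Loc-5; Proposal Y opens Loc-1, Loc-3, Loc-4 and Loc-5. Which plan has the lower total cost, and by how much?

Proposal X: {Loc-1, Loc-4, Loc-5}: P→Loc-5 4·6=24, Q→Loc-1 7·16=112, R→Loc-1 2·24=48, S→Loc-5 5·14=70, T→Loc-1 2·25=50, U→Loc-1 5·20=100, V→Loc-1 4·11=44. Service 448; fixed 270; total 718.
Proposal Y: {Loc-1, Loc-3, Loc-4, Loc-5}: P→Loc-5 4·6=24, Q→Loc-1 7·16=112, R→Loc-1 2·24=48, S→Loc-5 5·14=70, T→Loc-1 2·25=50, U→Loc-1 5·20=100, V→Loc-1 4·11=44. Service 448; fixed 436; total 884.
Difference: |718 − 884| = 166.

Proposal X is cheaper by 166.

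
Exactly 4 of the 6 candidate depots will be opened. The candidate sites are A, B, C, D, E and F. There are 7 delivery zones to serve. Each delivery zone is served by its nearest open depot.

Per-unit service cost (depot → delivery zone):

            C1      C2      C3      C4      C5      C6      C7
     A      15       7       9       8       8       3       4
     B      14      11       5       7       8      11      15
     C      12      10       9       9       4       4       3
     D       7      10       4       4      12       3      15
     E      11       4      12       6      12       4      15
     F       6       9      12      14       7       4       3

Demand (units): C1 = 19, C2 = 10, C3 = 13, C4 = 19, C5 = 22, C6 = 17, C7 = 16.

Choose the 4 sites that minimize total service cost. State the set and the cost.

Choose C, D, E and F; total service cost 469.

With exactly 4 open, each delivery zone uses its cheapest among the chosen.
{C, D, E, F}: C1→F 6·19=114, C2→E 4·10=40, C3→D 4·13=52, C4→D 4·19=76, C5→C 4·22=88, C6→D 3·17=51, C7→C 3·16=48. Service cost 469.
{A, C, D, E}: service cost 488
{B, C, D, E}: service cost 488
Among all 15 size-4 choices, {C, D, E, F} is lowest.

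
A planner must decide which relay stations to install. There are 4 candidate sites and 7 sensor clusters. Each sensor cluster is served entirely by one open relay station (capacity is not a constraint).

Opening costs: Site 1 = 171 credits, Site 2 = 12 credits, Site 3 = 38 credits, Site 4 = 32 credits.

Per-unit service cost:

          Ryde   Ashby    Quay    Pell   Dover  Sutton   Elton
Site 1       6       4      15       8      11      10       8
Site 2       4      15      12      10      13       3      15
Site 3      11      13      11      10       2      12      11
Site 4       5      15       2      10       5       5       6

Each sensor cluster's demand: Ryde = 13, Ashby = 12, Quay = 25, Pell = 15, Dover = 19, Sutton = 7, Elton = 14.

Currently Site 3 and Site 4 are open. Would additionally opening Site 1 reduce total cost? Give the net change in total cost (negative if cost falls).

No — net change +33 (cost rises by 33).

Current service cost with {Site 3, Site 4}: 578.
Adding Site 1: each sensor cluster re-picks its cheapest; new service cost 440, saving 138.
Extra fixed cost: 171. Net change = 171 − 138 = 33.
(Totals: 648 → 681.)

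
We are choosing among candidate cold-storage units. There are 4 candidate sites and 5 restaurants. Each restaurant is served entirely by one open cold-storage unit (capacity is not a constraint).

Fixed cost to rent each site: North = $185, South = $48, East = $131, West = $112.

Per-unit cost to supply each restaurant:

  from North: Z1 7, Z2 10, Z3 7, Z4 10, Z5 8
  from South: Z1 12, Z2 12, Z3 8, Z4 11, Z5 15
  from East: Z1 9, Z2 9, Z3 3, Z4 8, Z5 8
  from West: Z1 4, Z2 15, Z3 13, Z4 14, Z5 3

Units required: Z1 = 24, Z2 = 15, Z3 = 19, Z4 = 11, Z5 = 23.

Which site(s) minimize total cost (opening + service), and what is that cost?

Open East and West; minimum total cost 688.

For any fixed open set, each restaurant goes to its cheapest open site; total = fixed + service.
{East, West}: Z1→West 4·24=96, Z2→East 9·15=135, Z3→East 3·19=57, Z4→East 8·11=88, Z5→West 3·23=69. Service 445; fixed 243; total 688.
{South, East, West}: service 445 + fixed 291 = 736
{South, West}: service 618 + fixed 160 = 778
{North, South, East, West}: service 445 + fixed 476 = 921
No other subset beats 688.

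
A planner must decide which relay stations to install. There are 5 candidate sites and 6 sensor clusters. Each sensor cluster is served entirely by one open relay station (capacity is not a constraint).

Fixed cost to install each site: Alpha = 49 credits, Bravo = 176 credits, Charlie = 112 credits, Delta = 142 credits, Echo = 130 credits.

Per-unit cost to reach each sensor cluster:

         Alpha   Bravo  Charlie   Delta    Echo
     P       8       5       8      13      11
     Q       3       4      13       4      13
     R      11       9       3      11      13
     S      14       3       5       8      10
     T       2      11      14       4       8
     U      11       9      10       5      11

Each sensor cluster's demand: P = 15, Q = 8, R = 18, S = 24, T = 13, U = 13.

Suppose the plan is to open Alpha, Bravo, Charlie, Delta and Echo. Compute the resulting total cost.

Total cost: 925

Each sensor cluster is assigned to its cheapest site among the open ones.
{Alpha, Bravo, Charlie, Delta, Echo}: P→Bravo 5·15=75, Q→Alpha 3·8=24, R→Charlie 3·18=54, S→Bravo 3·24=72, T→Alpha 2·13=26, U→Delta 5·13=65. Service 316; fixed 609; total 925.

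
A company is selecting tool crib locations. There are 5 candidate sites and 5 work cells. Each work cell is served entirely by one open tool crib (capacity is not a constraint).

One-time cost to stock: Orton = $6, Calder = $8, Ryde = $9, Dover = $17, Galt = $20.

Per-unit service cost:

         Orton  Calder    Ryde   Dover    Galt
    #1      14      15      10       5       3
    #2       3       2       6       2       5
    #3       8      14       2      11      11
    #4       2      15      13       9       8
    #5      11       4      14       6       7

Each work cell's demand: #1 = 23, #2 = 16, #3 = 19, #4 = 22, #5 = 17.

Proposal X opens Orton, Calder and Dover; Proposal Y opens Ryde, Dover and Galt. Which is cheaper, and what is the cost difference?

Proposal X: {Orton, Calder, Dover}: #1→Dover 5·23=115, #2→Calder 2·16=32, #3→Orton 8·19=152, #4→Orton 2·22=44, #5→Calder 4·17=68. Service 411; fixed 31; total 442.
Proposal Y: {Ryde, Dover, Galt}: #1→Galt 3·23=69, #2→Dover 2·16=32, #3→Ryde 2·19=38, #4→Galt 8·22=176, #5→Dover 6·17=102. Service 417; fixed 46; total 463.
Difference: |442 − 463| = 21.

Proposal X is cheaper by 21.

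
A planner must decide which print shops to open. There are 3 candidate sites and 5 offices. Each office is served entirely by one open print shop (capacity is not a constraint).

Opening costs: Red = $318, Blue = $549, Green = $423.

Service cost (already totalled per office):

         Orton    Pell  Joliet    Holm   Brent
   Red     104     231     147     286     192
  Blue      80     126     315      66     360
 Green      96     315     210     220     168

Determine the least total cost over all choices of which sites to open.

Minimum total cost: 1278

For any fixed open set, each office goes to its cheapest open site; total = fixed + service.
{Red}: Orton→Red 104, Pell→Red 231, Joliet→Red 147, Holm→Red 286, Brent→Red 192. Service 960; fixed 318; total 1278.
{Green}: service 1009 + fixed 423 = 1432
{Red, Blue}: service 611 + fixed 867 = 1478
{Red, Blue, Green}: service 587 + fixed 1290 = 1877
No other subset beats 1278.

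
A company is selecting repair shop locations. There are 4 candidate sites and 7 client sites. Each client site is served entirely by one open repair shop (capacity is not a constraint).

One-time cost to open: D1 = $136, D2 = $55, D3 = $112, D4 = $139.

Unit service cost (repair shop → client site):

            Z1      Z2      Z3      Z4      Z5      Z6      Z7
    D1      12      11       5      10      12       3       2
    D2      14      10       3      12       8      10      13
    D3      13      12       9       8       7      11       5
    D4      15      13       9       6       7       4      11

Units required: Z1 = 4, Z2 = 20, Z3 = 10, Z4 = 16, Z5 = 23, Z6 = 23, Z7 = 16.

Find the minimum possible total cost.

For any fixed open set, each client site goes to its cheapest open site; total = fixed + service.
{D1, D2}: Z1→D1 12·4=48, Z2→D2 10·20=200, Z3→D2 3·10=30, Z4→D1 10·16=160, Z5→D2 8·23=184, Z6→D1 3·23=69, Z7→D1 2·16=32. Service 723; fixed 191; total 914.
{D1, D4}: Z1→D1 12·4=48, Z2→D1 11·20=220, Z3→D1 5·10=50, Z4→D4 6·16=96, Z5→D4 7·23=161, Z6→D1 3·23=69, Z7→D1 2·16=32. Service 676; fixed 275; total 951.
{D1, D3}: Z1→D1 12·4=48, Z2→D1 11·20=220, Z3→D1 5·10=50, Z4→D3 8·16=128, Z5→D3 7·23=161, Z6→D1 3·23=69, Z7→D1 2·16=32. Service 708; fixed 248; total 956.
{D1, D2, D3, D4}: service 636 + fixed 442 = 1078
No other subset beats 914.

Minimum total cost: 914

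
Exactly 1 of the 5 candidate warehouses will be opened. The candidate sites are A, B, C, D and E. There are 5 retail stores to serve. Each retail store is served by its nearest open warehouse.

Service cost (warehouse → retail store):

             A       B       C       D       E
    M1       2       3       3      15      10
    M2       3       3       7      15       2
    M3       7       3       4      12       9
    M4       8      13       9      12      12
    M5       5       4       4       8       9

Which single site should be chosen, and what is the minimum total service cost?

With exactly 1 open, each retail store uses its cheapest among the chosen.
{A}: M1→A 2, M2→A 3, M3→A 7, M4→A 8, M5→A 5. Service cost 25.
{B}: service cost 26
{C}: service cost 27
Among all 5 size-1 choices, {A} is lowest.

Choose A only; total service cost 25.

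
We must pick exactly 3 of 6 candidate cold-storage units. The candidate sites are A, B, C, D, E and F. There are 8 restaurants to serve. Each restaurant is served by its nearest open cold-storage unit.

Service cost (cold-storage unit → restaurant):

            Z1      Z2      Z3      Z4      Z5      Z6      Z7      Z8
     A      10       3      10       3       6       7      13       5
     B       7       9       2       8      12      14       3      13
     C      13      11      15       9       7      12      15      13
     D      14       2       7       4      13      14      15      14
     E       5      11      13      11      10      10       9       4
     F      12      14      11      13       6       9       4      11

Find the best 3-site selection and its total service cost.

Choose A, B and E; total service cost 33.

With exactly 3 open, each restaurant uses its cheapest among the chosen.
{A, B, E}: Z1→E 5, Z2→A 3, Z3→B 2, Z4→A 3, Z5→A 6, Z6→A 7, Z7→B 3, Z8→E 4. Service cost 33.
{A, B, D}: service cost 35
{A, B, C}: service cost 36
Among all 20 size-3 choices, {A, B, E} is lowest.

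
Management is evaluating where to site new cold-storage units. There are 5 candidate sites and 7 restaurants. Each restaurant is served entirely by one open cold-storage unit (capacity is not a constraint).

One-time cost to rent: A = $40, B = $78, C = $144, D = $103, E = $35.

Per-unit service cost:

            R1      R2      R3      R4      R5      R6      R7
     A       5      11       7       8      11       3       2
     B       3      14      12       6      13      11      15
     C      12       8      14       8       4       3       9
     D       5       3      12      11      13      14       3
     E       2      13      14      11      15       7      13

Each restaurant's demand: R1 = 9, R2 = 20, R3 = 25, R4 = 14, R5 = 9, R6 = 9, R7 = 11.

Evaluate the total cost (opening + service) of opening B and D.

Total cost: 901

Each restaurant is assigned to its cheapest site among the open ones.
{B, D}: R1→B 3·9=27, R2→D 3·20=60, R3→B 12·25=300, R4→B 6·14=84, R5→B 13·9=117, R6→B 11·9=99, R7→D 3·11=33. Service 720; fixed 181; total 901.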